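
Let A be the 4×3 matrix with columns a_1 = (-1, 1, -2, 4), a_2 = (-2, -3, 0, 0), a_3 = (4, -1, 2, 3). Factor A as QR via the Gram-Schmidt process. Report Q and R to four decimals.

Q = [[-0.2132, -0.5683, 0.6393], [0.2132, -0.8209, -0.4262], [-0.4264, -0.0253, 0.4248], [0.8528, 0.0505, 0.4788]], R = [[4.6904, -0.2132, 0.6396], [0.0000, 3.5992, -1.3513], [0.0000, 0.0000, 5.2692]]

e_1 = a_1/‖a_1‖ = (-1, 1, -2, 4)/4.6904 = (-0.2132, 0.2132, -0.4264, 0.8528).
r_{12} = e_1·a_2 = -0.2132.
u_2 = a_2 + 0.2132·e_1 = (-2.0455, -2.9545, -0.0909, 0.1818).
‖u_2‖ = 3.5992, so e_2 = (-0.5683, -0.8209, -0.0253, 0.0505).
r_{13} = e_1·a_3 = 0.6396; r_{23} = e_2·a_3 = -1.3513.
u_3 = a_3 − 0.6396·e_1 + 1.3513·e_2 = (3.3684, -2.2456, 2.2386, 2.5228).
‖u_3‖ = 5.2692, so e_3 = (0.6393, -0.4262, 0.4248, 0.4788).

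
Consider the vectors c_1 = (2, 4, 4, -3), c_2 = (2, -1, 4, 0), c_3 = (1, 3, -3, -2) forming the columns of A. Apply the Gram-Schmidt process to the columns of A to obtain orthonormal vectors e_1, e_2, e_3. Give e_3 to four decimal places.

e_3 = (0.8691, -0.0956, -0.4584, -0.1594)

c_1 = (2, 4, 4, -3); ‖c_1‖ = 6.7082, so e_1 = (0.2981, 0.5963, 0.5963, -0.4472).
e_1·c_2 = 0.2981·2 + 0.5963·(-1) + 0.5963·4 + (-0.4472)·0 = 2.3851.
u_2 = c_2 − 2.3851·e_1 = (1.2889, -2.4222, 2.5778, 1.0667).
‖u_2‖ = 3.9129, so e_2 = (0.3294, -0.6190, 0.6588, 0.2726).
e_1·c_3 = 0.2981·1 + 0.5963·3 + 0.5963·(-3) + (-0.4472)·(-2) = 1.1926; e_2·c_3 = 0.3294·1 + (-0.6190)·3 + 0.6588·(-3) + 0.2726·(-2) = -4.0492.
u_3 = c_3 − 1.1926·e_1 + 4.0492·e_2 = (1.9782, -0.2177, -1.0435, -0.3628).
‖u_3‖ = 2.2763, so e_3 = (0.8691, -0.0956, -0.4584, -0.1594).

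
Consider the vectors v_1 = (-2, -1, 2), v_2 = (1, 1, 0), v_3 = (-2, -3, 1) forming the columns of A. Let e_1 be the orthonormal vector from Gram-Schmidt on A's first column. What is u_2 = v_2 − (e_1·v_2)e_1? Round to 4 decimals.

v_1 = (-2, -1, 2); ‖v_1‖ = 3.0000, so e_1 = (-0.6667, -0.3333, 0.6667).
e_1·v_2 = (-0.6667)·1 + (-0.3333)·1 + 0.6667·0 = -1.0000.
u_2 = v_2 + 1.0000·e_1 = (0.3333, 0.6667, 0.6667).

u_2 = (0.3333, 0.6667, 0.6667)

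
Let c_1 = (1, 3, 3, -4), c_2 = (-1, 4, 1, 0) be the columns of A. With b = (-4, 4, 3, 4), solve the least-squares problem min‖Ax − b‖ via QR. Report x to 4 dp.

x = (-0.7005, 1.8226)

q_1 = c_1/‖c_1‖ = (1, 3, 3, -4)/5.9161 = (0.1690, 0.5071, 0.5071, -0.6761).
r_{12} = q_1·c_2 = 2.3664.
u_2 = c_2 − 2.3664·q_1 = (-1.4000, 2.8000, -0.2000, 1.6000).
‖u_2‖ = 3.5214, so q_2 = (-0.3976, 0.7951, -0.0568, 0.4544).
Qᵀb = (0.1690, 6.4180).
Back-substitute: x_2 = 6.4180/3.5214 = 1.8226.
x_1 = (0.1690 − 2.3664·1.8226)/5.9161 = -0.7005.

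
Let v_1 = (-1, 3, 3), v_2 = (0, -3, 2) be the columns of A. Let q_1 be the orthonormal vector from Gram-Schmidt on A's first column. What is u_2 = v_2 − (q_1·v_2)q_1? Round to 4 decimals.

u_2 = (-0.1579, -2.5263, 2.4737)

v_1 = (-1, 3, 3); ‖v_1‖ = 4.3589, so q_1 = (-0.2294, 0.6882, 0.6882).
q_1·v_2 = (-0.2294)·0 + 0.6882·(-3) + 0.6882·2 = -0.6882.
u_2 = v_2 + 0.6882·q_1 = (-0.1579, -2.5263, 2.4737).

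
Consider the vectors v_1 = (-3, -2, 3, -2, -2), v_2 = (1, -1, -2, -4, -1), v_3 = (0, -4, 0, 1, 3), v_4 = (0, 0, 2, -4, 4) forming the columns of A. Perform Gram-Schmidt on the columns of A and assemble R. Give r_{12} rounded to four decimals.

r_{12} = 0.5477

v_1 = (-3, -2, 3, -2, -2); ‖v_1‖ = 5.4772, so e_1 = (-0.5477, -0.3651, 0.5477, -0.3651, -0.3651).
r_{12} = e_1·v_2 = 0.5477.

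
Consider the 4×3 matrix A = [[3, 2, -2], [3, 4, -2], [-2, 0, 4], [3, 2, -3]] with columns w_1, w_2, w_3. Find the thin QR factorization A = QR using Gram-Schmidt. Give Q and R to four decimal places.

w_1 = (3, 3, -2, 3); ‖w_1‖ = 5.5678, so e_1 = (0.5388, 0.5388, -0.3592, 0.5388).
e_1·w_2 = 0.5388·2 + 0.5388·4 + (-0.3592)·0 + 0.5388·2 = 4.3105.
u_2 = w_2 − 4.3105·e_1 = (-0.3226, 1.6774, 1.5484, -0.3226).
‖u_2‖ = 2.3280, so e_2 = (-0.1386, 0.7206, 0.6651, -0.1386).
e_1·w_3 = 0.5388·(-2) + 0.5388·(-2) + (-0.3592)·4 + 0.5388·(-3) = -5.2086; e_2·w_3 = (-0.1386)·(-2) + 0.7206·(-2) + 0.6651·4 + (-0.1386)·(-3) = 1.9122.
u_3 = w_3 + 5.2086·e_1 − 1.9122·e_2 = (1.0714, -0.5714, 0.8571, 0.0714).
‖u_3‖ = 1.4880, so e_3 = (0.7200, -0.3840, 0.5760, 0.0480).

Q = [[0.5388, -0.1386, 0.7200], [0.5388, 0.7206, -0.3840], [-0.3592, 0.6651, 0.5760], [0.5388, -0.1386, 0.0480]], R = [[5.5678, 4.3105, -5.2086], [0.0000, 2.3280, 1.9122], [0.0000, 0.0000, 1.4880]]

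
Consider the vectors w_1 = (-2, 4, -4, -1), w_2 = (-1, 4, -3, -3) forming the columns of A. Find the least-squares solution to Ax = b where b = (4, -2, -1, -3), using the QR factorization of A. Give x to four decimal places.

x = (-1.5291, 1.4417)

w_1 = (-2, 4, -4, -1); ‖w_1‖ = 6.0828, so e_1 = (-0.3288, 0.6576, -0.6576, -0.1644).
e_1·w_2 = (-0.3288)·(-1) + 0.6576·4 + (-0.6576)·(-3) + (-0.1644)·(-3) = 5.4252.
u_2 = w_2 − 5.4252·e_1 = (0.7838, 0.4324, 0.5676, -2.1081).
‖u_2‖ = 2.3596, so e_2 = (0.3322, 0.1833, 0.2405, -0.8934).
Qᵀb = (-1.4796, 3.4019).
Back-substitute: x_2 = 3.4019/2.3596 = 1.4417.
x_1 = (-1.4796 − 5.4252·1.4417)/6.0828 = -1.5291.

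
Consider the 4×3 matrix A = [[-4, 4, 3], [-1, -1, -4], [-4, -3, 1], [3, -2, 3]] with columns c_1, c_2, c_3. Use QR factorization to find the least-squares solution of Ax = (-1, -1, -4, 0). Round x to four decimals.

x = (0.5999, 0.5119, -0.1367)

e_1 = c_1/‖c_1‖ = (-4, -1, -4, 3)/6.4807 = (-0.6172, -0.1543, -0.6172, 0.4629).
r_{12} = e_1·c_2 = -1.3887.
u_2 = c_2 + 1.3887·e_1 = (3.1429, -1.2143, -3.8571, -1.3571).
‖u_2‖ = 5.2982, so e_2 = (0.5932, -0.2292, -0.7280, -0.2561).
r_{13} = e_1·c_3 = -0.4629; r_{23} = e_2·c_3 = 1.1999.
u_3 = c_3 + 0.4629·e_1 − 1.1999·e_2 = (2.0025, -3.7964, 1.5878, 3.5216).
‖u_3‖ = 5.7746, so e_3 = (0.3468, -0.6574, 0.2750, 0.6098).
Qᵀb = (3.2404, 2.5480, -0.7892).
Back-substitute: x_3 = -0.7892/5.7746 = -0.1367.
x_2 = (2.5480 − 1.1999·(-0.1367))/5.2982 = 0.5119.
x_1 = (3.2404 + 1.3887·0.5119 + 0.4629·(-0.1367))/6.4807 = 0.5999.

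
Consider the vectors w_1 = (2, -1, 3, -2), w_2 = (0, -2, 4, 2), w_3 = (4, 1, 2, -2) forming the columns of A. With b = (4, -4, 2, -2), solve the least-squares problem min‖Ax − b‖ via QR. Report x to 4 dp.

e_1 = w_1/‖w_1‖ = (2, -1, 3, -2)/4.2426 = (0.4714, -0.2357, 0.7071, -0.4714).
r_{12} = e_1·w_2 = 2.3570.
u_2 = w_2 − 2.3570·e_1 = (-1.1111, -1.4444, 2.3333, 3.1111).
‖u_2‖ = 4.2947, so e_2 = (-0.2587, -0.3363, 0.5433, 0.7244).
r_{13} = e_1·w_3 = 4.0069; r_{23} = e_2·w_3 = -1.7334.
u_3 = w_3 − 4.0069·e_1 + 1.7334·e_2 = (1.6627, 1.3614, 0.1084, 1.1446).
‖u_3‖ = 2.4372, so e_3 = (0.6822, 0.5586, 0.0445, 0.4696).
Qᵀb = (5.1854, -0.0517, -0.3559).
Back-substitute: x_3 = -0.3559/2.4372 = -0.1460.
x_2 = (-0.0517 + 1.7334·(-0.1460))/4.2947 = -0.0710.
x_1 = (5.1854 − 2.3570·(-0.0710) − 4.0069·(-0.1460))/4.2426 = 1.3996.

x = (1.3996, -0.0710, -0.1460)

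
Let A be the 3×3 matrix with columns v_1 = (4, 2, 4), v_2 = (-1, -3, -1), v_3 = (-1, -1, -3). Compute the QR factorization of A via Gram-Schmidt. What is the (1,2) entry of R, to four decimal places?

r_{12} = -2.3333

e_1 = v_1/‖v_1‖ = (4, 2, 4)/6.0000 = (0.6667, 0.3333, 0.6667).
r_{12} = e_1·v_2 = -2.3333.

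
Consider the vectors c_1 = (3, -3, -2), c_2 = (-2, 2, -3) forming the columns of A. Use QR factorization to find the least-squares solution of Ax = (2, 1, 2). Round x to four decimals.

x = (-0.1923, -0.5385)

q_1 = c_1/‖c_1‖ = (3, -3, -2)/4.6904 = (0.6396, -0.6396, -0.4264).
r_{12} = q_1·c_2 = -1.2792.
u_2 = c_2 + 1.2792·q_1 = (-1.1818, 1.1818, -3.5455).
‖u_2‖ = 3.9196, so q_2 = (-0.3015, 0.3015, -0.9045).
Qᵀb = (-0.2132, -2.1106).
Back-substitute: x_2 = -2.1106/3.9196 = -0.5385.
x_1 = (-0.2132 + 1.2792·(-0.5385))/4.6904 = -0.1923.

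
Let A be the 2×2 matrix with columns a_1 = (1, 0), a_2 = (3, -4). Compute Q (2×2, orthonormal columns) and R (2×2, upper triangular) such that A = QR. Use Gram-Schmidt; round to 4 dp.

e_1 = a_1/‖a_1‖ = (1, 0)/1.0000 = (1.0000, 0.0000).
r_{12} = e_1·a_2 = 3.0000.
u_2 = a_2 − 3.0000·e_1 = (0.0000, -4.0000).
‖u_2‖ = 4.0000, so e_2 = (0.0000, -1.0000).

Q = [[1.0000, 0.0000], [0.0000, -1.0000]], R = [[1.0000, 3.0000], [0.0000, 4.0000]]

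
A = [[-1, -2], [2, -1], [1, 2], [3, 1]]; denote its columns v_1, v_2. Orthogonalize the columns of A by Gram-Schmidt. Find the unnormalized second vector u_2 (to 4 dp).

v_1 = (-1, 2, 1, 3); ‖v_1‖ = 3.8730, so e_1 = (-0.2582, 0.5164, 0.2582, 0.7746).
e_1·v_2 = (-0.2582)·(-2) + 0.5164·(-1) + 0.2582·2 + 0.7746·1 = 1.2910.
u_2 = v_2 − 1.2910·e_1 = (-1.6667, -1.6667, 1.6667, 0.0000).

u_2 = (-1.6667, -1.6667, 1.6667, 0.0000)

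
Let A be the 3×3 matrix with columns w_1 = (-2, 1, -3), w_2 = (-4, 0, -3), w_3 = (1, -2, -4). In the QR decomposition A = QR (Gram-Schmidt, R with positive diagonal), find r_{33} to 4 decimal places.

r_{33} = 3.9691

w_1 = (-2, 1, -3); ‖w_1‖ = 3.7417, so q_1 = (-0.5345, 0.2673, -0.8018).
q_1·w_2 = (-0.5345)·(-4) + 0.2673·0 + (-0.8018)·(-3) = 4.5434.
u_2 = w_2 − 4.5434·q_1 = (-1.5714, -1.2143, 0.6429).
‖u_2‖ = 2.0874, so q_2 = (-0.7528, -0.5817, 0.3080).
q_1·w_3 = (-0.5345)·1 + 0.2673·(-2) + (-0.8018)·(-4) = 2.1381; q_2·w_3 = (-0.7528)·1 + (-0.5817)·(-2) + 0.3080·(-4) = -0.8213.
u_3 = w_3 − 2.1381·q_1 + 0.8213·q_2 = (1.5246, -3.0492, -2.0328).
r_{33} = ‖u_3‖ = 3.9691.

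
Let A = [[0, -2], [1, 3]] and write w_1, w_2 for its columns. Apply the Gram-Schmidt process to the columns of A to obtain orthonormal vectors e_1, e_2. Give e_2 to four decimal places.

w_1 = (0, 1); ‖w_1‖ = 1.0000, so e_1 = (0.0000, 1.0000).
e_1·w_2 = 0.0000·(-2) + 1.0000·3 = 3.0000.
u_2 = w_2 − 3.0000·e_1 = (-2.0000, 0.0000).
‖u_2‖ = 2.0000, so e_2 = (-1.0000, 0.0000).

e_2 = (-1.0000, 0.0000)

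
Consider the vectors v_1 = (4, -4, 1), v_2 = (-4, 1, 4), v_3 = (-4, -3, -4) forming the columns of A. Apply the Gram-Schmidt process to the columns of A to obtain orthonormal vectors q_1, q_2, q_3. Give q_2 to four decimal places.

q_2 = (-0.4101, -0.1870, 0.8927)

v_1 = (4, -4, 1); ‖v_1‖ = 5.7446, so q_1 = (0.6963, -0.6963, 0.1741).
q_1·v_2 = 0.6963·(-4) + (-0.6963)·1 + 0.1741·4 = -2.7852.
u_2 = v_2 + 2.7852·q_1 = (-2.0606, -0.9394, 4.4848).
‖u_2‖ = 5.0242, so q_2 = (-0.4101, -0.1870, 0.8927).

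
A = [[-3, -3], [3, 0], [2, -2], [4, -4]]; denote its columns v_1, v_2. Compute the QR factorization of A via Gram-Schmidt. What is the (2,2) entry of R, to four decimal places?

v_1 = (-3, 3, 2, 4); ‖v_1‖ = 6.1644, so e_1 = (-0.4867, 0.4867, 0.3244, 0.6489).
e_1·v_2 = (-0.4867)·(-3) + 0.4867·0 + 0.3244·(-2) + 0.6489·(-4) = -1.7844.
u_2 = v_2 + 1.7844·e_1 = (-3.8684, 0.8684, -1.4211, -2.8421).
r_{22} = ‖u_2‖ = 5.0809.

r_{22} = 5.0809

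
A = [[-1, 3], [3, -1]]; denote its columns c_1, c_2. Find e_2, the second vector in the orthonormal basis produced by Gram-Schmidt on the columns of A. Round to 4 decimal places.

e_2 = (0.9487, 0.3162)

c_1 = (-1, 3); ‖c_1‖ = 3.1623, so e_1 = (-0.3162, 0.9487).
e_1·c_2 = (-0.3162)·3 + 0.9487·(-1) = -1.8974.
u_2 = c_2 + 1.8974·e_1 = (2.4000, 0.8000).
‖u_2‖ = 2.5298, so e_2 = (0.9487, 0.3162).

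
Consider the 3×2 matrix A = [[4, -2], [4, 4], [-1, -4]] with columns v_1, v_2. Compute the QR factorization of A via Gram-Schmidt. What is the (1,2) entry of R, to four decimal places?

r_{12} = 2.0889

q_1 = v_1/‖v_1‖ = (4, 4, -1)/5.7446 = (0.6963, 0.6963, -0.1741).
r_{12} = q_1·v_2 = 2.0889.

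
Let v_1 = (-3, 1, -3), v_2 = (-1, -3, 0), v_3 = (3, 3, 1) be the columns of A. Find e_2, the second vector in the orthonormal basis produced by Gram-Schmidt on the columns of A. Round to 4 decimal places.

v_1 = (-3, 1, -3); ‖v_1‖ = 4.3589, so e_1 = (-0.6882, 0.2294, -0.6882).
e_1·v_2 = (-0.6882)·(-1) + 0.2294·(-3) + (-0.6882)·0 = 0.0000.
u_2 = v_2 + 0.0000·e_1 = (-1.0000, -3.0000, 0.0000).
‖u_2‖ = 3.1623, so e_2 = (-0.3162, -0.9487, 0.0000).

e_2 = (-0.3162, -0.9487, 0.0000)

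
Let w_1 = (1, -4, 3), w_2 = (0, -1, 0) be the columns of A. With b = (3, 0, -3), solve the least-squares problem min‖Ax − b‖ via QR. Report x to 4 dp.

e_1 = w_1/‖w_1‖ = (1, -4, 3)/5.0990 = (0.1961, -0.7845, 0.5883).
r_{12} = e_1·w_2 = 0.7845.
u_2 = w_2 − 0.7845·e_1 = (-0.1538, -0.3846, -0.4615).
‖u_2‖ = 0.6202, so e_2 = (-0.2481, -0.6202, -0.7442).
Qᵀb = (-1.1767, 1.4884).
Back-substitute: x_2 = 1.4884/0.6202 = 2.4000.
x_1 = (-1.1767 − 0.7845·2.4000)/5.0990 = -0.6000.

x = (-0.6000, 2.4000)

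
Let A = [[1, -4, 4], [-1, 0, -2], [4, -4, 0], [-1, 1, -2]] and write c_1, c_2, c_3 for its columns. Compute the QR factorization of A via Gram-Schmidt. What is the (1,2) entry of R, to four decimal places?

r_{12} = -4.8177

c_1 = (1, -1, 4, -1); ‖c_1‖ = 4.3589, so e_1 = (0.2294, -0.2294, 0.9177, -0.2294).
r_{12} = e_1·c_2 = -4.8177.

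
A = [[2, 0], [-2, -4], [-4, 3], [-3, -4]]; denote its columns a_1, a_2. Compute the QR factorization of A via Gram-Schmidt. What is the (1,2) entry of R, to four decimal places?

r_{12} = 1.3926

a_1 = (2, -2, -4, -3); ‖a_1‖ = 5.7446, so e_1 = (0.3482, -0.3482, -0.6963, -0.5222).
r_{12} = e_1·a_2 = 1.3926.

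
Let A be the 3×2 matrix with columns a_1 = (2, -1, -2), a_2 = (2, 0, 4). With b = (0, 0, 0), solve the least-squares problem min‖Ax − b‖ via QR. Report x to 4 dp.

x = (0.0000, 0.0000)

q_1 = a_1/‖a_1‖ = (2, -1, -2)/3.0000 = (0.6667, -0.3333, -0.6667).
r_{12} = q_1·a_2 = -1.3333.
u_2 = a_2 + 1.3333·q_1 = (2.8889, -0.4444, 3.1111).
‖u_2‖ = 4.2687, so q_2 = (0.6768, -0.1041, 0.7288).
Qᵀb = (0.0000, 0.0000).
Back-substitute: x_2 = 0.0000/4.2687 = 0.0000.
x_1 = (0.0000 + 1.3333·0.0000)/3.0000 = 0.0000.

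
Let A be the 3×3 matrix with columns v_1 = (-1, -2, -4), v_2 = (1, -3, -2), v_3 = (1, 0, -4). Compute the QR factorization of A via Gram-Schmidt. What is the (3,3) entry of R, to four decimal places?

r_{33} = 2.5044

v_1 = (-1, -2, -4); ‖v_1‖ = 4.5826, so e_1 = (-0.2182, -0.4364, -0.8729).
e_1·v_2 = (-0.2182)·1 + (-0.4364)·(-3) + (-0.8729)·(-2) = 2.8368.
u_2 = v_2 − 2.8368·e_1 = (1.6190, -1.7619, 0.4762).
‖u_2‖ = 2.4398, so e_2 = (0.6636, -0.7222, 0.1952).
e_1·v_3 = (-0.2182)·1 + (-0.4364)·0 + (-0.8729)·(-4) = 3.2733; e_2·v_3 = 0.6636·1 + (-0.7222)·0 + 0.1952·(-4) = -0.1171.
u_3 = v_3 − 3.2733·e_1 + 0.1171·e_2 = (1.7920, 1.3440, -1.1200).
r_{33} = ‖u_3‖ = 2.5044.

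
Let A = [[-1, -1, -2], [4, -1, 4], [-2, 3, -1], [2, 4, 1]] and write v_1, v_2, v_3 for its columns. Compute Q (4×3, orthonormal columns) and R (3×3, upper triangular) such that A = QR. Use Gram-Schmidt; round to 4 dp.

v_1 = (-1, 4, -2, 2); ‖v_1‖ = 5.0000, so q_1 = (-0.2000, 0.8000, -0.4000, 0.4000).
q_1·v_2 = (-0.2000)·(-1) + 0.8000·(-1) + (-0.4000)·3 + 0.4000·4 = -0.2000.
u_2 = v_2 + 0.2000·q_1 = (-1.0400, -0.8400, 2.9200, 4.0800).
‖u_2‖ = 5.1923, so q_2 = (-0.2003, -0.1618, 0.5624, 0.7858).
q_1·v_3 = (-0.2000)·(-2) + 0.8000·4 + (-0.4000)·(-1) + 0.4000·1 = 4.4000; q_2·v_3 = (-0.2003)·(-2) + (-0.1618)·4 + 0.5624·(-1) + 0.7858·1 = -0.0231.
u_3 = v_3 − 4.4000·q_1 + 0.0231·q_2 = (-1.1246, 0.4763, 0.7730, -0.7418).
‖u_3‖ = 1.6246, so q_3 = (-0.6922, 0.2931, 0.4758, -0.4566).

Q = [[-0.2000, -0.2003, -0.6922], [0.8000, -0.1618, 0.2931], [-0.4000, 0.5624, 0.4758], [0.4000, 0.7858, -0.4566]], R = [[5.0000, -0.2000, 4.4000], [0.0000, 5.1923, -0.0231], [0.0000, 0.0000, 1.6246]]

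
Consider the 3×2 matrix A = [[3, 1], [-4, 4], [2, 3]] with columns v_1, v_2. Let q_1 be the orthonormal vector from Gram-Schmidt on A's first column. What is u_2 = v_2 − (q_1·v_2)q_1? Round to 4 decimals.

u_2 = (1.7241, 3.0345, 3.4828)

v_1 = (3, -4, 2); ‖v_1‖ = 5.3852, so q_1 = (0.5571, -0.7428, 0.3714).
q_1·v_2 = 0.5571·1 + (-0.7428)·4 + 0.3714·3 = -1.2999.
u_2 = v_2 + 1.2999·q_1 = (1.7241, 3.0345, 3.4828).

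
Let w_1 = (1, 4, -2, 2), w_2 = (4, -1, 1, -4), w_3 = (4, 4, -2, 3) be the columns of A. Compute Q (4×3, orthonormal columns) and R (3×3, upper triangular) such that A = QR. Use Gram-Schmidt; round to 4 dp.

Q = [[0.2000, 0.8033, 0.5601], [0.8000, 0.1095, -0.4201], [-0.4000, 0.0365, 0.1400], [0.4000, -0.5842, 0.7001]], R = [[5.0000, -2.0000, 6.0000], [0.0000, 5.4772, 1.8257], [0.0000, 0.0000, 2.3805]]

w_1 = (1, 4, -2, 2); ‖w_1‖ = 5.0000, so e_1 = (0.2000, 0.8000, -0.4000, 0.4000).
e_1·w_2 = 0.2000·4 + 0.8000·(-1) + (-0.4000)·1 + 0.4000·(-4) = -2.0000.
u_2 = w_2 + 2.0000·e_1 = (4.4000, 0.6000, 0.2000, -3.2000).
‖u_2‖ = 5.4772, so e_2 = (0.8033, 0.1095, 0.0365, -0.5842).
e_1·w_3 = 0.2000·4 + 0.8000·4 + (-0.4000)·(-2) + 0.4000·3 = 6.0000; e_2·w_3 = 0.8033·4 + 0.1095·4 + 0.0365·(-2) + (-0.5842)·3 = 1.8257.
u_3 = w_3 − 6.0000·e_1 − 1.8257·e_2 = (1.3333, -1.0000, 0.3333, 1.6667).
‖u_3‖ = 2.3805, so e_3 = (0.5601, -0.4201, 0.1400, 0.7001).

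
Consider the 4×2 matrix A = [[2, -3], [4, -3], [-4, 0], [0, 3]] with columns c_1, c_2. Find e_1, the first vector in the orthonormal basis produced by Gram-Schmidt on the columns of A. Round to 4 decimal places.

c_1 = (2, 4, -4, 0); ‖c_1‖ = 6.0000, so e_1 = (0.3333, 0.6667, -0.6667, 0.0000).

e_1 = (0.3333, 0.6667, -0.6667, 0.0000)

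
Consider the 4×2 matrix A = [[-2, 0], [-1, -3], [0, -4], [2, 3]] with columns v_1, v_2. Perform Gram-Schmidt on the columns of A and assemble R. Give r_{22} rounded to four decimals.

v_1 = (-2, -1, 0, 2); ‖v_1‖ = 3.0000, so q_1 = (-0.6667, -0.3333, 0.0000, 0.6667).
q_1·v_2 = (-0.6667)·0 + (-0.3333)·(-3) + 0.0000·(-4) + 0.6667·3 = 3.0000.
u_2 = v_2 − 3.0000·q_1 = (2.0000, -2.0000, -4.0000, 1.0000).
r_{22} = ‖u_2‖ = 5.0000.

r_{22} = 5.0000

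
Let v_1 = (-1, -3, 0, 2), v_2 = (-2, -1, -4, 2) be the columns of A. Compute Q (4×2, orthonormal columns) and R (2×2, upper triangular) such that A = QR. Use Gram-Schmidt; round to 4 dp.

Q = [[-0.2673, -0.3096], [-0.8018, 0.2118], [0.0000, -0.9125], [0.5345, 0.1630]], R = [[3.7417, 2.4054], [0.0000, 4.3834]]

v_1 = (-1, -3, 0, 2); ‖v_1‖ = 3.7417, so e_1 = (-0.2673, -0.8018, 0.0000, 0.5345).
e_1·v_2 = (-0.2673)·(-2) + (-0.8018)·(-1) + 0.0000·(-4) + 0.5345·2 = 2.4054.
u_2 = v_2 − 2.4054·e_1 = (-1.3571, 0.9286, -4.0000, 0.7143).
‖u_2‖ = 4.3834, so e_2 = (-0.3096, 0.2118, -0.9125, 0.1630).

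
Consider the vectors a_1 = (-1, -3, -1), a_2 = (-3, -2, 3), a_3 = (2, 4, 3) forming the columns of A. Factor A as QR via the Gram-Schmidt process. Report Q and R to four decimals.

Q = [[-0.3015, -0.5672, 0.7664], [-0.9045, -0.0840, -0.4180], [-0.3015, 0.8193, 0.4877]], R = [[3.3166, 1.8091, -5.1257], [0.0000, 4.3275, 0.9873], [0.0000, 0.0000, 1.3238]]

a_1 = (-1, -3, -1); ‖a_1‖ = 3.3166, so e_1 = (-0.3015, -0.9045, -0.3015).
e_1·a_2 = (-0.3015)·(-3) + (-0.9045)·(-2) + (-0.3015)·3 = 1.8091.
u_2 = a_2 − 1.8091·e_1 = (-2.4545, -0.3636, 3.5455).
‖u_2‖ = 4.3275, so e_2 = (-0.5672, -0.0840, 0.8193).
e_1·a_3 = (-0.3015)·2 + (-0.9045)·4 + (-0.3015)·3 = -5.1257; e_2·a_3 = (-0.5672)·2 + (-0.0840)·4 + 0.8193·3 = 0.9873.
u_3 = a_3 + 5.1257·e_1 − 0.9873·e_2 = (1.0146, -0.5534, 0.6456).
‖u_3‖ = 1.3238, so e_3 = (0.7664, -0.4180, 0.4877).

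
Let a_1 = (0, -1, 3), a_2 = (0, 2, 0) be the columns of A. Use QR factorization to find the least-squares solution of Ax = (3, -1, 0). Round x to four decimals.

a_1 = (0, -1, 3); ‖a_1‖ = 3.1623, so e_1 = (0.0000, -0.3162, 0.9487).
e_1·a_2 = 0.0000·0 + (-0.3162)·2 + 0.9487·0 = -0.6325.
u_2 = a_2 + 0.6325·e_1 = (0.0000, 1.8000, 0.6000).
‖u_2‖ = 1.8974, so e_2 = (0.0000, 0.9487, 0.3162).
Qᵀb = (0.3162, -0.9487).
Back-substitute: x_2 = -0.9487/1.8974 = -0.5000.
x_1 = (0.3162 + 0.6325·(-0.5000))/3.1623 = 0.0000.

x = (0.0000, -0.5000)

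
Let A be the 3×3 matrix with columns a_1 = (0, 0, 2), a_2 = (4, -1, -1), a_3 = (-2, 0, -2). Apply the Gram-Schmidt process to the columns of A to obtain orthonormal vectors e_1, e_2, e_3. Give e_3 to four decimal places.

e_3 = (-0.2425, -0.9701, 0.0000)

e_1 = a_1/‖a_1‖ = (0, 0, 2)/2.0000 = (0.0000, 0.0000, 1.0000).
r_{12} = e_1·a_2 = -1.0000.
u_2 = a_2 + 1.0000·e_1 = (4.0000, -1.0000, 0.0000).
‖u_2‖ = 4.1231, so e_2 = (0.9701, -0.2425, 0.0000).
r_{13} = e_1·a_3 = -2.0000; r_{23} = e_2·a_3 = -1.9403.
u_3 = a_3 + 2.0000·e_1 + 1.9403·e_2 = (-0.1176, -0.4706, 0.0000).
‖u_3‖ = 0.4851, so e_3 = (-0.2425, -0.9701, 0.0000).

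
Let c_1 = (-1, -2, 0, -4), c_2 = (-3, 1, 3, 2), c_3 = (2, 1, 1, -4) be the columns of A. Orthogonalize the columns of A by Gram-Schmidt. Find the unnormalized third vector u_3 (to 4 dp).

c_1 = (-1, -2, 0, -4); ‖c_1‖ = 4.5826, so e_1 = (-0.2182, -0.4364, 0.0000, -0.8729).
e_1·c_2 = (-0.2182)·(-3) + (-0.4364)·1 + 0.0000·3 + (-0.8729)·2 = -1.5275.
u_2 = c_2 + 1.5275·e_1 = (-3.3333, 0.3333, 3.0000, 0.6667).
‖u_2‖ = 4.5461, so e_2 = (-0.7332, 0.0733, 0.6599, 0.1466).
e_1·c_3 = (-0.2182)·2 + (-0.4364)·1 + 0.0000·1 + (-0.8729)·(-4) = 2.6186; e_2·c_3 = (-0.7332)·2 + 0.0733·1 + 0.6599·1 + 0.1466·(-4) = -1.3198.
u_3 = c_3 − 2.6186·e_1 + 1.3198·e_2 = (1.6037, 2.2396, 1.8710, -1.5207).

u_3 = (1.6037, 2.2396, 1.8710, -1.5207)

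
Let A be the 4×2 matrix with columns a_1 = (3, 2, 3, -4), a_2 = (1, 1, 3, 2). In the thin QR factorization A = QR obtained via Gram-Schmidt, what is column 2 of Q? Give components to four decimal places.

q_2 = (0.1404, 0.1825, 0.6739, 0.7020)

a_1 = (3, 2, 3, -4); ‖a_1‖ = 6.1644, so q_1 = (0.4867, 0.3244, 0.4867, -0.6489).
q_1·a_2 = 0.4867·1 + 0.3244·1 + 0.4867·3 + (-0.6489)·2 = 0.9733.
u_2 = a_2 − 0.9733·q_1 = (0.5263, 0.6842, 2.5263, 2.6316).
‖u_2‖ = 3.7487, so q_2 = (0.1404, 0.1825, 0.6739, 0.7020).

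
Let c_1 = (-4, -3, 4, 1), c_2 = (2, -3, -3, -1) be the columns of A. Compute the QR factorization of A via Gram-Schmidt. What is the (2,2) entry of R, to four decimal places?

r_{22} = 4.4240

c_1 = (-4, -3, 4, 1); ‖c_1‖ = 6.4807, so e_1 = (-0.6172, -0.4629, 0.6172, 0.1543).
e_1·c_2 = (-0.6172)·2 + (-0.4629)·(-3) + 0.6172·(-3) + 0.1543·(-1) = -1.8516.
u_2 = c_2 + 1.8516·e_1 = (0.8571, -3.8571, -1.8571, -0.7143).
r_{22} = ‖u_2‖ = 4.4240.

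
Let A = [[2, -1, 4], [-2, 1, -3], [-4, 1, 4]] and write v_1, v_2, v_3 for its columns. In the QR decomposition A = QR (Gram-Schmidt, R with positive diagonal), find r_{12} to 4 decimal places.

r_{12} = -1.6330

v_1 = (2, -2, -4); ‖v_1‖ = 4.8990, so e_1 = (0.4082, -0.4082, -0.8165).
r_{12} = e_1·v_2 = -1.6330.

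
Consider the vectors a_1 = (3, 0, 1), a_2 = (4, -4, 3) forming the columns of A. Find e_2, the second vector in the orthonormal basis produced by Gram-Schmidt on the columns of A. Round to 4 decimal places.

e_2 = (-0.1162, -0.9300, 0.3487)

a_1 = (3, 0, 1); ‖a_1‖ = 3.1623, so e_1 = (0.9487, 0.0000, 0.3162).
e_1·a_2 = 0.9487·4 + 0.0000·(-4) + 0.3162·3 = 4.7434.
u_2 = a_2 − 4.7434·e_1 = (-0.5000, -4.0000, 1.5000).
‖u_2‖ = 4.3012, so e_2 = (-0.1162, -0.9300, 0.3487).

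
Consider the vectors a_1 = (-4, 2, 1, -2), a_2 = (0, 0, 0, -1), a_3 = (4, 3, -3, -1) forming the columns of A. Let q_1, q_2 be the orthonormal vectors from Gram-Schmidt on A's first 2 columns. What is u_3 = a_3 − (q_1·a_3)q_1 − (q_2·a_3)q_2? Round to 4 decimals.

a_1 = (-4, 2, 1, -2); ‖a_1‖ = 5.0000, so q_1 = (-0.8000, 0.4000, 0.2000, -0.4000).
q_1·a_2 = (-0.8000)·0 + 0.4000·0 + 0.2000·0 + (-0.4000)·(-1) = 0.4000.
u_2 = a_2 − 0.4000·q_1 = (0.3200, -0.1600, -0.0800, -0.8400).
‖u_2‖ = 0.9165, so q_2 = (0.3491, -0.1746, -0.0873, -0.9165).
q_1·a_3 = (-0.8000)·4 + 0.4000·3 + 0.2000·(-3) + (-0.4000)·(-1) = -2.2000; q_2·a_3 = 0.3491·4 + (-0.1746)·3 + (-0.0873)·(-3) + (-0.9165)·(-1) = 2.0512.
u_3 = a_3 + 2.2000·q_1 − 2.0512·q_2 = (1.5238, 4.2381, -2.3810, 0.0000).

u_3 = (1.5238, 4.2381, -2.3810, 0.0000)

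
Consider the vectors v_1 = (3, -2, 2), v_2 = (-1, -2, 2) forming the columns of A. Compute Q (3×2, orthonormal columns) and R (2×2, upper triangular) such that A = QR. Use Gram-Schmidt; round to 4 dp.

Q = [[0.7276, -0.6860], [-0.4851, -0.5145], [0.4851, 0.5145]], R = [[4.1231, 1.2127], [0.0000, 2.7440]]

e_1 = v_1/‖v_1‖ = (3, -2, 2)/4.1231 = (0.7276, -0.4851, 0.4851).
r_{12} = e_1·v_2 = 1.2127.
u_2 = v_2 − 1.2127·e_1 = (-1.8824, -1.4118, 1.4118).
‖u_2‖ = 2.7440, so e_2 = (-0.6860, -0.5145, 0.5145).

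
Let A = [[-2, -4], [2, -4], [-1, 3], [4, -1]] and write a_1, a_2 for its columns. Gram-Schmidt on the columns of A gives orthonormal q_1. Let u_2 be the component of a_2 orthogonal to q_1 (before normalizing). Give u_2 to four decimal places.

u_2 = (-4.5600, -3.4400, 2.7200, 0.1200)

q_1 = a_1/‖a_1‖ = (-2, 2, -1, 4)/5.0000 = (-0.4000, 0.4000, -0.2000, 0.8000).
r_{12} = q_1·a_2 = -1.4000.
u_2 = a_2 + 1.4000·q_1 = (-4.5600, -3.4400, 2.7200, 0.1200).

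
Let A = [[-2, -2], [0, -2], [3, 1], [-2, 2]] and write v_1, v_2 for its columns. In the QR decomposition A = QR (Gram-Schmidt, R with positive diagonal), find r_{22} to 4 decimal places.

v_1 = (-2, 0, 3, -2); ‖v_1‖ = 4.1231, so q_1 = (-0.4851, 0.0000, 0.7276, -0.4851).
q_1·v_2 = (-0.4851)·(-2) + 0.0000·(-2) + 0.7276·1 + (-0.4851)·2 = 0.7276.
u_2 = v_2 − 0.7276·q_1 = (-1.6471, -2.0000, 0.4706, 2.3529).
r_{22} = ‖u_2‖ = 3.5314.

r_{22} = 3.5314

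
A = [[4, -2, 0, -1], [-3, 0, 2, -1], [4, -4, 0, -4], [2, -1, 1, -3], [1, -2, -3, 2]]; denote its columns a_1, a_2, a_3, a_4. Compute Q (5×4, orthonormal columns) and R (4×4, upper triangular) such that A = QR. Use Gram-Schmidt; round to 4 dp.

Q = [[0.5898, 0.1541, 0.1584, 0.7634], [-0.4423, -0.6474, 0.4776, 0.3328], [0.5898, -0.5549, 0.2102, -0.3012], [0.2949, 0.0771, 0.3580, -0.4594], [0.1474, -0.4932, -0.7579, 0.0688]], R = [[6.7823, -4.1284, -1.0321, -3.0963], [0.0000, 2.8207, 0.2620, 1.4951], [0.0000, 0.0000, 3.5869, -4.0668], [0.0000, 0.0000, 0.0000, 1.6244]]

q_1 = a_1/‖a_1‖ = (4, -3, 4, 2, 1)/6.7823 = (0.5898, -0.4423, 0.5898, 0.2949, 0.1474).
r_{12} = q_1·a_2 = -4.1284.
u_2 = a_2 + 4.1284·q_1 = (0.4348, -1.8261, -1.5652, 0.2174, -1.3913).
‖u_2‖ = 2.8207, so q_2 = (0.1541, -0.6474, -0.5549, 0.0771, -0.4932).
r_{13} = q_1·a_3 = -1.0321; r_{23} = q_2·a_3 = 0.2620.
u_3 = a_3 + 1.0321·q_1 − 0.2620·q_2 = (0.5683, 1.7131, 0.7541, 1.2842, -2.7186).
‖u_3‖ = 3.5869, so q_3 = (0.1584, 0.4776, 0.2102, 0.3580, -0.7579).
r_{14} = q_1·a_4 = -3.0963; r_{24} = q_2·a_4 = 1.4951; r_{34} = q_3·a_4 = -4.0668.
u_4 = a_4 + 3.0963·q_1 − 1.4951·q_2 + 4.0668·q_3 = (1.2400, 0.5407, -0.4893, -0.7462, 0.1117).
‖u_4‖ = 1.6244, so q_4 = (0.7634, 0.3328, -0.3012, -0.4594, 0.0688).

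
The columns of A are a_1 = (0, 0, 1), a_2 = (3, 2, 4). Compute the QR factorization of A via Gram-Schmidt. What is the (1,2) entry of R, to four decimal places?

e_1 = a_1/‖a_1‖ = (0, 0, 1)/1.0000 = (0.0000, 0.0000, 1.0000).
r_{12} = e_1·a_2 = 4.0000.

r_{12} = 4.0000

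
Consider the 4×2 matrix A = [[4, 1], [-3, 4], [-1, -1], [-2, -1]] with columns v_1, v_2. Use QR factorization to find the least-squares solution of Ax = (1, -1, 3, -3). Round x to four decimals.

x = (0.3211, -0.0734)

q_1 = v_1/‖v_1‖ = (4, -3, -1, -2)/5.4772 = (0.7303, -0.5477, -0.1826, -0.3651).
r_{12} = q_1·v_2 = -0.9129.
u_2 = v_2 + 0.9129·q_1 = (1.6667, 3.5000, -1.1667, -1.3333).
‖u_2‖ = 4.2622, so q_2 = (0.3910, 0.8212, -0.2737, -0.3128).
Qᵀb = (1.8257, -0.3128).
Back-substitute: x_2 = -0.3128/4.2622 = -0.0734.
x_1 = (1.8257 + 0.9129·(-0.0734))/5.4772 = 0.3211.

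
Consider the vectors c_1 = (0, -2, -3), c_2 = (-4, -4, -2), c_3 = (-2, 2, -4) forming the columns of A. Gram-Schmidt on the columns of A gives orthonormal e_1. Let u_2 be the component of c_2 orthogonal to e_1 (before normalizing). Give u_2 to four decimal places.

e_1 = c_1/‖c_1‖ = (0, -2, -3)/3.6056 = (0.0000, -0.5547, -0.8321).
r_{12} = e_1·c_2 = 3.8829.
u_2 = c_2 − 3.8829·e_1 = (-4.0000, -1.8462, 1.2308).

u_2 = (-4.0000, -1.8462, 1.2308)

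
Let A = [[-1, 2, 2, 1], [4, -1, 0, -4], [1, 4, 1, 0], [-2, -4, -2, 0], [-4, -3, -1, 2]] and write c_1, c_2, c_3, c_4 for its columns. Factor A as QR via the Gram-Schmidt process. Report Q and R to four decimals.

Q = [[-0.1622, 0.4041, 0.7842, -0.2900], [0.6489, -0.4729, 0.3241, -0.4333], [0.1622, 0.5760, -0.4506, -0.6505], [-0.3244, -0.4987, -0.2416, -0.4714], [-0.6489, -0.1806, 0.1361, -0.2877]], R = [[6.1644, 2.9200, 1.1355, -4.0555], [0.0000, 6.1216, 2.5621, 1.9345], [0.0000, 0.0000, 1.4649, -0.2397], [0.0000, 0.0000, 0.0000, 0.8677]]

c_1 = (-1, 4, 1, -2, -4); ‖c_1‖ = 6.1644, so q_1 = (-0.1622, 0.6489, 0.1622, -0.3244, -0.6489).
q_1·c_2 = (-0.1622)·2 + 0.6489·(-1) + 0.1622·4 + (-0.3244)·(-4) + (-0.6489)·(-3) = 2.9200.
u_2 = c_2 − 2.9200·q_1 = (2.4737, -2.8947, 3.5263, -3.0526, -1.1053).
‖u_2‖ = 6.1216, so q_2 = (0.4041, -0.4729, 0.5760, -0.4987, -0.1806).
q_1·c_3 = (-0.1622)·2 + 0.6489·0 + 0.1622·1 + (-0.3244)·(-2) + (-0.6489)·(-1) = 1.1355; q_2·c_3 = 0.4041·2 + (-0.4729)·0 + 0.5760·1 + (-0.4987)·(-2) + (-0.1806)·(-1) = 2.5621.
u_3 = c_3 − 1.1355·q_1 − 2.5621·q_2 = (1.1489, 0.4747, -0.6601, -0.3539, 0.1994).
‖u_3‖ = 1.4649, so q_3 = (0.7842, 0.3241, -0.4506, -0.2416, 0.1361).
q_1·c_4 = (-0.1622)·1 + 0.6489·(-4) + 0.1622·0 + (-0.3244)·0 + (-0.6489)·2 = -4.0555; q_2·c_4 = 0.4041·1 + (-0.4729)·(-4) + 0.5760·0 + (-0.4987)·0 + (-0.1806)·2 = 1.9345; q_3·c_4 = 0.7842·1 + 0.3241·(-4) + (-0.4506)·0 + (-0.2416)·0 + 0.1361·2 = -0.2397.
u_4 = c_4 + 4.0555·q_1 − 1.9345·q_2 + 0.2397·q_3 = (-0.2516, -0.3760, -0.5645, -0.4090, -0.2497).
‖u_4‖ = 0.8677, so q_4 = (-0.2900, -0.4333, -0.6505, -0.4714, -0.2877).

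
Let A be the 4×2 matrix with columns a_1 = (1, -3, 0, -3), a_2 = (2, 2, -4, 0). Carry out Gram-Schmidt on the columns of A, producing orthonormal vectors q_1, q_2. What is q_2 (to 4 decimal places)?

q_2 = (0.4594, 0.2844, -0.8312, -0.1312)

a_1 = (1, -3, 0, -3); ‖a_1‖ = 4.3589, so q_1 = (0.2294, -0.6882, 0.0000, -0.6882).
q_1·a_2 = 0.2294·2 + (-0.6882)·2 + 0.0000·(-4) + (-0.6882)·0 = -0.9177.
u_2 = a_2 + 0.9177·q_1 = (2.2105, 1.3684, -4.0000, -0.6316).
‖u_2‖ = 4.8123, so q_2 = (0.4594, 0.2844, -0.8312, -0.1312).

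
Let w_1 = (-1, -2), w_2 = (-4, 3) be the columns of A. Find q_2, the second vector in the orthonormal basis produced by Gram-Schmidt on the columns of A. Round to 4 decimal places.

q_2 = (-0.8944, 0.4472)

w_1 = (-1, -2); ‖w_1‖ = 2.2361, so q_1 = (-0.4472, -0.8944).
q_1·w_2 = (-0.4472)·(-4) + (-0.8944)·3 = -0.8944.
u_2 = w_2 + 0.8944·q_1 = (-4.4000, 2.2000).
‖u_2‖ = 4.9193, so q_2 = (-0.8944, 0.4472).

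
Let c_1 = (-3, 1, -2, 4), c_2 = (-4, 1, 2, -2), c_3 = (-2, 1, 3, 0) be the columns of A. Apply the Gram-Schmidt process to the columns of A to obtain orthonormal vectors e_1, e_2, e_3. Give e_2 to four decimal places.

c_1 = (-3, 1, -2, 4); ‖c_1‖ = 5.4772, so e_1 = (-0.5477, 0.1826, -0.3651, 0.7303).
e_1·c_2 = (-0.5477)·(-4) + 0.1826·1 + (-0.3651)·2 + 0.7303·(-2) = 0.1826.
u_2 = c_2 − 0.1826·e_1 = (-3.9000, 0.9667, 2.0667, -2.1333).
‖u_2‖ = 4.9967, so e_2 = (-0.7805, 0.1935, 0.4136, -0.4270).

e_2 = (-0.7805, 0.1935, 0.4136, -0.4270)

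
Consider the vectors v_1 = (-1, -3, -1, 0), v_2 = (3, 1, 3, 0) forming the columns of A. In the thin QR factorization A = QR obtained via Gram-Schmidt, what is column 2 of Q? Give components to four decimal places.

v_1 = (-1, -3, -1, 0); ‖v_1‖ = 3.3166, so q_1 = (-0.3015, -0.9045, -0.3015, 0.0000).
q_1·v_2 = (-0.3015)·3 + (-0.9045)·1 + (-0.3015)·3 + 0.0000·0 = -2.7136.
u_2 = v_2 + 2.7136·q_1 = (2.1818, -1.4545, 2.1818, 0.0000).
‖u_2‖ = 3.4112, so q_2 = (0.6396, -0.4264, 0.6396, 0.0000).

q_2 = (0.6396, -0.4264, 0.6396, 0.0000)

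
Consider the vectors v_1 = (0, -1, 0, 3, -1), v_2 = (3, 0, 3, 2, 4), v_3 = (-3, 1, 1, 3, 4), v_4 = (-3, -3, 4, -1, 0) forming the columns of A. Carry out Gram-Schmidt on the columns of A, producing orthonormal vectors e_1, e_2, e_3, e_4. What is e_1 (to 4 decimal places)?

v_1 = (0, -1, 0, 3, -1); ‖v_1‖ = 3.3166, so e_1 = (0.0000, -0.3015, 0.0000, 0.9045, -0.3015).

e_1 = (0.0000, -0.3015, 0.0000, 0.9045, -0.3015)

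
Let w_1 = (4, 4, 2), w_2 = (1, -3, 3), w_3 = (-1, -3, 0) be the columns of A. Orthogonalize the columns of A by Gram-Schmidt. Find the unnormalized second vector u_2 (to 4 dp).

u_2 = (1.2222, -2.7778, 3.1111)

q_1 = w_1/‖w_1‖ = (4, 4, 2)/6.0000 = (0.6667, 0.6667, 0.3333).
r_{12} = q_1·w_2 = -0.3333.
u_2 = w_2 + 0.3333·q_1 = (1.2222, -2.7778, 3.1111).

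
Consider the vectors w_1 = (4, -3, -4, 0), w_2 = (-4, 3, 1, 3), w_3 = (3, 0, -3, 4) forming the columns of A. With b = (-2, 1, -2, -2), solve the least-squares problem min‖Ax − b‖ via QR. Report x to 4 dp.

w_1 = (4, -3, -4, 0); ‖w_1‖ = 6.4031, so e_1 = (0.6247, -0.4685, -0.6247, 0.0000).
e_1·w_2 = 0.6247·(-4) + (-0.4685)·3 + (-0.6247)·1 + 0.0000·3 = -4.5290.
u_2 = w_2 + 4.5290·e_1 = (-1.1707, 0.8780, -1.8293, 3.0000).
‖u_2‖ = 3.8063, so e_2 = (-0.3076, 0.2307, -0.4806, 0.7882).
e_1·w_3 = 0.6247·3 + (-0.4685)·0 + (-0.6247)·(-3) + 0.0000·4 = 3.7482; e_2·w_3 = (-0.3076)·3 + 0.2307·0 + (-0.4806)·(-3) + 0.7882·4 = 3.6717.
u_3 = w_3 − 3.7482·e_1 − 3.6717·e_2 = (1.7879, 0.9091, 1.1061, 1.1061).
‖u_3‖ = 2.5436, so e_3 = (0.7029, 0.3574, 0.4348, 0.4348).
Qᵀb = (-0.4685, 0.2307, -2.7878).
Back-substitute: x_3 = -2.7878/2.5436 = -1.0960.
x_2 = (0.2307 − 3.6717·(-1.0960))/3.8063 = 1.1179.
x_1 = (-0.4685 + 4.5290·1.1179 − 3.7482·(-1.0960))/6.4031 = 1.3591.

x = (1.3591, 1.1179, -1.0960)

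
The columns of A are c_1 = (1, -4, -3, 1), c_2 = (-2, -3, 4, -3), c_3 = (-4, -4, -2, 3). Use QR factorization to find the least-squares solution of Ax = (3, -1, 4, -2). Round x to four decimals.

x = (0.4177, 0.6122, -0.7246)

c_1 = (1, -4, -3, 1); ‖c_1‖ = 5.1962, so q_1 = (0.1925, -0.7698, -0.5774, 0.1925).
q_1·c_2 = 0.1925·(-2) + (-0.7698)·(-3) + (-0.5774)·4 + 0.1925·(-3) = -0.9623.
u_2 = c_2 + 0.9623·q_1 = (-1.8148, -3.7407, 3.4444, -2.8148).
‖u_2‖ = 6.0888, so q_2 = (-0.2981, -0.6144, 0.5657, -0.4623).
q_1·c_3 = 0.1925·(-4) + (-0.7698)·(-4) + (-0.5774)·(-2) + 0.1925·3 = 4.0415; q_2·c_3 = (-0.2981)·(-4) + (-0.6144)·(-4) + 0.5657·(-2) + (-0.4623)·3 = 1.1314.
u_3 = c_3 − 4.0415·q_1 − 1.1314·q_2 = (-4.4406, -0.1938, -0.3067, 2.7453).
‖u_3‖ = 5.2332, so q_3 = (-0.8485, -0.0370, -0.0586, 0.5246).
Qᵀb = (-1.3472, 2.9076, -3.7921).
Back-substitute: x_3 = -3.7921/5.2332 = -0.7246.
x_2 = (2.9076 − 1.1314·(-0.7246))/6.0888 = 0.6122.
x_1 = (-1.3472 + 0.9623·0.6122 − 4.0415·(-0.7246))/5.1962 = 0.4177.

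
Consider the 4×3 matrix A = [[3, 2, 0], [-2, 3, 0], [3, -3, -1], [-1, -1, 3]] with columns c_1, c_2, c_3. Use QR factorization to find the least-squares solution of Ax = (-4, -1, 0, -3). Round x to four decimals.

x = (-0.9137, -0.6656, -1.4482)

c_1 = (3, -2, 3, -1); ‖c_1‖ = 4.7958, so e_1 = (0.6255, -0.4170, 0.6255, -0.2085).
e_1·c_2 = 0.6255·2 + (-0.4170)·3 + 0.6255·(-3) + (-0.2085)·(-1) = -1.6681.
u_2 = c_2 + 1.6681·e_1 = (3.0435, 2.3043, -1.9565, -1.3478).
‖u_2‖ = 4.4964, so e_2 = (0.6769, 0.5125, -0.4351, -0.2998).
e_1·c_3 = 0.6255·0 + (-0.4170)·0 + 0.6255·(-1) + (-0.2085)·3 = -1.2511; e_2·c_3 = 0.6769·0 + 0.5125·0 + (-0.4351)·(-1) + (-0.2998)·3 = -0.4641.
u_3 = c_3 + 1.2511·e_1 + 0.4641·e_2 = (1.0968, -0.2839, -0.4194, 2.6000).
‖u_3‖ = 2.8669, so e_3 = (0.3826, -0.0990, -0.1463, 0.9069).
Qᵀb = (-1.4596, -2.3207, -4.1519).
Back-substitute: x_3 = -4.1519/2.8669 = -1.4482.
x_2 = (-2.3207 + 0.4641·(-1.4482))/4.4964 = -0.6656.
x_1 = (-1.4596 + 1.6681·(-0.6656) + 1.2511·(-1.4482))/4.7958 = -0.9137.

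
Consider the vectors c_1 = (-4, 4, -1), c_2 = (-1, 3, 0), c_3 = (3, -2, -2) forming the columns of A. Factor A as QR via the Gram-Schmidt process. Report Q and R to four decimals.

c_1 = (-4, 4, -1); ‖c_1‖ = 5.7446, so e_1 = (-0.6963, 0.6963, -0.1741).
e_1·c_2 = (-0.6963)·(-1) + 0.6963·3 + (-0.1741)·0 = 2.7852.
u_2 = c_2 − 2.7852·e_1 = (0.9394, 1.0606, 0.4848).
‖u_2‖ = 1.4975, so e_2 = (0.6273, 0.7083, 0.3238).
e_1·c_3 = (-0.6963)·3 + 0.6963·(-2) + (-0.1741)·(-2) = -3.1334; e_2·c_3 = 0.6273·3 + 0.7083·(-2) + 0.3238·(-2) = -0.1821.
u_3 = c_3 + 3.1334·e_1 + 0.1821·e_2 = (0.9324, 0.3108, -2.4865).
‖u_3‖ = 2.6737, so e_3 = (0.3487, 0.1162, -0.9300).

Q = [[-0.6963, 0.6273, 0.3487], [0.6963, 0.7083, 0.1162], [-0.1741, 0.3238, -0.9300]], R = [[5.7446, 2.7852, -3.1334], [0.0000, 1.4975, -0.1821], [0.0000, 0.0000, 2.6737]]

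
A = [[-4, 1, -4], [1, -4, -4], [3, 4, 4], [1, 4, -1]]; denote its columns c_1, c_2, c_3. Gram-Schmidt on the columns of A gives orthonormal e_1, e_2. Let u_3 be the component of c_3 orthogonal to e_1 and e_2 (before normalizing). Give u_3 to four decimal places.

c_1 = (-4, 1, 3, 1); ‖c_1‖ = 5.1962, so e_1 = (-0.7698, 0.1925, 0.5774, 0.1925).
e_1·c_2 = (-0.7698)·1 + 0.1925·(-4) + 0.5774·4 + 0.1925·4 = 1.5396.
u_2 = c_2 − 1.5396·e_1 = (2.1852, -4.2963, 3.1111, 3.7037).
‖u_2‖ = 6.8286, so e_2 = (0.3200, -0.6292, 0.4556, 0.5424).
e_1·c_3 = (-0.7698)·(-4) + 0.1925·(-4) + 0.5774·4 + 0.1925·(-1) = 4.4264; e_2·c_3 = 0.3200·(-4) + (-0.6292)·(-4) + 0.4556·4 + 0.5424·(-1) = 2.5167.
u_3 = c_3 − 4.4264·e_1 − 2.5167·e_2 = (-1.3979, -3.2685, 0.2979, -3.2168).

u_3 = (-1.3979, -3.2685, 0.2979, -3.2168)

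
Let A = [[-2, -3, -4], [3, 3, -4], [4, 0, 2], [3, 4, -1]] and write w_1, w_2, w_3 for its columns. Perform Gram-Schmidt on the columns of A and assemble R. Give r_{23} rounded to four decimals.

q_1 = w_1/‖w_1‖ = (-2, 3, 4, 3)/6.1644 = (-0.3244, 0.4867, 0.6489, 0.4867).
r_{12} = q_1·w_2 = 4.3800.
u_2 = w_2 − 4.3800·q_1 = (-1.5789, 0.8684, -2.8421, 1.8684).
‖u_2‖ = 3.8491, so q_2 = (-0.4102, 0.2256, -0.7384, 0.4854).
r_{23} = q_2·w_3 = -1.2238.

r_{23} = -1.2238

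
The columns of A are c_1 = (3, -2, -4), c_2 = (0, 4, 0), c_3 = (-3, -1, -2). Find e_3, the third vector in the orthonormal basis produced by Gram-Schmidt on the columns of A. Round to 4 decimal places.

e_1 = c_1/‖c_1‖ = (3, -2, -4)/5.3852 = (0.5571, -0.3714, -0.7428).
r_{12} = e_1·c_2 = -1.4856.
u_2 = c_2 + 1.4856·e_1 = (0.8276, 3.4483, -1.1034).
‖u_2‖ = 3.7139, so e_2 = (0.2228, 0.9285, -0.2971).
r_{13} = e_1·c_3 = 0.1857; r_{23} = e_2·c_3 = -1.0028.
u_3 = c_3 − 0.1857·e_1 + 1.0028·e_2 = (-2.8800, 0.0000, -2.1600).
‖u_3‖ = 3.6000, so e_3 = (-0.8000, 0.0000, -0.6000).

e_3 = (-0.8000, 0.0000, -0.6000)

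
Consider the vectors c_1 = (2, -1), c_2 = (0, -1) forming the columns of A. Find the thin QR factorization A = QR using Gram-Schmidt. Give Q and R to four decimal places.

e_1 = c_1/‖c_1‖ = (2, -1)/2.2361 = (0.8944, -0.4472).
r_{12} = e_1·c_2 = 0.4472.
u_2 = c_2 − 0.4472·e_1 = (-0.4000, -0.8000).
‖u_2‖ = 0.8944, so e_2 = (-0.4472, -0.8944).

Q = [[0.8944, -0.4472], [-0.4472, -0.8944]], R = [[2.2361, 0.4472], [0.0000, 0.8944]]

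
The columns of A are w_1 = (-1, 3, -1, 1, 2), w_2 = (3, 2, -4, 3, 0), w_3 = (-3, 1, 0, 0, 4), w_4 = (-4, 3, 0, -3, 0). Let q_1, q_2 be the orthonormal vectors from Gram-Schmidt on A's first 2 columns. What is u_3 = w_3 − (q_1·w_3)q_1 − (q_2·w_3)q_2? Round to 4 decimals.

q_1 = w_1/‖w_1‖ = (-1, 3, -1, 1, 2)/4.0000 = (-0.2500, 0.7500, -0.2500, 0.2500, 0.5000).
r_{12} = q_1·w_2 = 2.5000.
u_2 = w_2 − 2.5000·q_1 = (3.6250, 0.1250, -3.3750, 2.3750, -1.2500).
‖u_2‖ = 5.6347, so q_2 = (0.6433, 0.0222, -0.5990, 0.4215, -0.2218).
r_{13} = q_1·w_3 = 3.5000; r_{23} = q_2·w_3 = -2.7952.
u_3 = w_3 − 3.5000·q_1 + 2.7952·q_2 = (-0.3268, -1.5630, -0.7992, 0.3031, 1.6299).

u_3 = (-0.3268, -1.5630, -0.7992, 0.3031, 1.6299)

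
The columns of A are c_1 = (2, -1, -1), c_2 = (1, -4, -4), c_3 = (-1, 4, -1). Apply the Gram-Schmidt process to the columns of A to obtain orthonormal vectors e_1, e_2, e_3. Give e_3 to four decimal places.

e_3 = (0.0000, 0.7071, -0.7071)

e_1 = c_1/‖c_1‖ = (2, -1, -1)/2.4495 = (0.8165, -0.4082, -0.4082).
r_{12} = e_1·c_2 = 4.0825.
u_2 = c_2 − 4.0825·e_1 = (-2.3333, -2.3333, -2.3333).
‖u_2‖ = 4.0415, so e_2 = (-0.5774, -0.5774, -0.5774).
r_{13} = e_1·c_3 = -2.0412; r_{23} = e_2·c_3 = -1.1547.
u_3 = c_3 + 2.0412·e_1 + 1.1547·e_2 = (0.0000, 2.5000, -2.5000).
‖u_3‖ = 3.5355, so e_3 = (0.0000, 0.7071, -0.7071).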